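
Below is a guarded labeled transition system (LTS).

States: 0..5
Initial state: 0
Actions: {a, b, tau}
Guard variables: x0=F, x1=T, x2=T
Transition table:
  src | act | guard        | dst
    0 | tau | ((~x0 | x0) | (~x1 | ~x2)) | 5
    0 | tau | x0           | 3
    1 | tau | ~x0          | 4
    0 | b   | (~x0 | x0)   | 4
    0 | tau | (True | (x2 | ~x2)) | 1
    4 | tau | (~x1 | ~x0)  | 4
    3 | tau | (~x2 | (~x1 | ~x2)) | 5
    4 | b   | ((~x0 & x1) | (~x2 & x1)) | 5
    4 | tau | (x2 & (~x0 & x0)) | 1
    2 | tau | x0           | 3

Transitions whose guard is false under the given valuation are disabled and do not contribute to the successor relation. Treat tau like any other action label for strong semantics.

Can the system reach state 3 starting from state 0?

After dropping false guards: 6 live edges.
Layer 0: {0}
Layer 1: {1,4,5}  total {0,1,4,5}
Reach set: {0,1,4,5}

Answer: UNREACHABLE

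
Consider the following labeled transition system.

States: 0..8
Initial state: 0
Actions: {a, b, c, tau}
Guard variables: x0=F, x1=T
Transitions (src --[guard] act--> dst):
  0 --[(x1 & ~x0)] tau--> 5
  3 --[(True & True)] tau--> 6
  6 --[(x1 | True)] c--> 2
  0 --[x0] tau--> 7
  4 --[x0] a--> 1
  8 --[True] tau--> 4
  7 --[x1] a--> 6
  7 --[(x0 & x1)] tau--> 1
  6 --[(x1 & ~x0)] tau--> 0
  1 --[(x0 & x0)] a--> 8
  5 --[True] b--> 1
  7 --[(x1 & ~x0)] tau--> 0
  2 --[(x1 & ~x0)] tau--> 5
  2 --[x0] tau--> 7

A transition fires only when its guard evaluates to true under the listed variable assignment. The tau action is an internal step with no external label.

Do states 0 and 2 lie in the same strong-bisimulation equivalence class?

Refine partition for ~:
  π0 = {{0,1,2,3,4,5,6,7,8}}
  π1 = {{0,2,3,8},{1,4},{5},{6},{7}}
  π2 = {{0,2},{1,4},{3},{5},{6},{7},{8}}
stable after 3 split(s): 7 block(s)
0∈{0,2}, 2∈{0,2}

Answer: BISIMILAR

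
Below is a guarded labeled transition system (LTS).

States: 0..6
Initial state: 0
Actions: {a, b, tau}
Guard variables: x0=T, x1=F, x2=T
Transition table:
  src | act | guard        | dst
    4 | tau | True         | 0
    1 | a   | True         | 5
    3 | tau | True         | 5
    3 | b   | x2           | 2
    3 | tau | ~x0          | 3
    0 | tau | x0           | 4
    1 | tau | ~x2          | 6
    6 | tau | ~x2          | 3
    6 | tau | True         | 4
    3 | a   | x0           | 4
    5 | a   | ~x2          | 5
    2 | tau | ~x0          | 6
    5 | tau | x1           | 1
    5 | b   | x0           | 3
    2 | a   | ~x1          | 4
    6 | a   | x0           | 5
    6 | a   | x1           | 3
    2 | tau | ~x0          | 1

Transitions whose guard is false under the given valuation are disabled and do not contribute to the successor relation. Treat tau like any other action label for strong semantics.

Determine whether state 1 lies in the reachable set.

Answer: UNREACHABLE

Trace:
After dropping false guards: 10 live edges.
depth 0: {0}
depth 1: {4}  total {0,4}
Reach set: {0,4}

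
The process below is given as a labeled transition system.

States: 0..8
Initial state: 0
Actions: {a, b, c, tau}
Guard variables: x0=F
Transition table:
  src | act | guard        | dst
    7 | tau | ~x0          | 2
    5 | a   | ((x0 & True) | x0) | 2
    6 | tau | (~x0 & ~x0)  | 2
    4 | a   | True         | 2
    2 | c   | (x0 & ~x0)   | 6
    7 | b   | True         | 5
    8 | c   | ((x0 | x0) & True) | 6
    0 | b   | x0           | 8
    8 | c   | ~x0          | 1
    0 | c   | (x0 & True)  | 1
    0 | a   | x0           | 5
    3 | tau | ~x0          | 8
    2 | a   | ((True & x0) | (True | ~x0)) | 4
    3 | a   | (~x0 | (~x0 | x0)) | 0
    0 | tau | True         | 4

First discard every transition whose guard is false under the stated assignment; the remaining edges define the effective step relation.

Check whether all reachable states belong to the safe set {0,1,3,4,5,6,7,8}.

Allowed set {0,1,3,4,5,6,7,8}
Reachable = {0,2,4}
  0: ✓
  2: VIOLATES
  4: ✓
witness against invariant: tau·a → 2

Answer: INVARIANT VIOLATED at state 2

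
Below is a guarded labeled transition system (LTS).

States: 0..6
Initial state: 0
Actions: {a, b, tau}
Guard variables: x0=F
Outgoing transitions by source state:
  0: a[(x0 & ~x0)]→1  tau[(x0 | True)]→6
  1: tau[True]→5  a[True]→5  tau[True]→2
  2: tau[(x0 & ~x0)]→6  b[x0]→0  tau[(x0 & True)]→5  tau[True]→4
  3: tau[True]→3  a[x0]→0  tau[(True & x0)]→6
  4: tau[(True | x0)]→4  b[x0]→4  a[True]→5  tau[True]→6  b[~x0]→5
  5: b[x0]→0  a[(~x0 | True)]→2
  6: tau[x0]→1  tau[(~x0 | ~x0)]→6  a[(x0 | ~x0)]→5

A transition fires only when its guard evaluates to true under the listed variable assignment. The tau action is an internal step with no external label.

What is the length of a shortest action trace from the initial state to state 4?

Answer: 4

Trace:
Layered search for 4:
  depth 0: {0}
  depth 1: {6}
  depth 2: {5}
  depth 3: {2}
  depth 4: {4}
4 enters at depth 4; path tau·a·a·tau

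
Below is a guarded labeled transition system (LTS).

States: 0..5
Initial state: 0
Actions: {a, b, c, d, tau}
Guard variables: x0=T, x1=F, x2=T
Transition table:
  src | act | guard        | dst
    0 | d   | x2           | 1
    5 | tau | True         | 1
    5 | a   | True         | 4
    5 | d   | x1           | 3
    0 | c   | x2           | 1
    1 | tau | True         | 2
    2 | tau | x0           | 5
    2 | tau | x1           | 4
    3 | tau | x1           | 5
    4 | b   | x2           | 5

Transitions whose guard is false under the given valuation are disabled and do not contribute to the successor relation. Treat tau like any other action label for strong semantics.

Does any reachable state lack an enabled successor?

Answer: DEADLOCK-FREE

Working:
Reachable = {0,1,2,4,5}
  0: c→1  d→1  [deg 2]
  1: tau→2  [deg 1]
  2: tau→5  [deg 1]
  4: b→5  [deg 1]
  5: a→4  tau→1  [deg 2]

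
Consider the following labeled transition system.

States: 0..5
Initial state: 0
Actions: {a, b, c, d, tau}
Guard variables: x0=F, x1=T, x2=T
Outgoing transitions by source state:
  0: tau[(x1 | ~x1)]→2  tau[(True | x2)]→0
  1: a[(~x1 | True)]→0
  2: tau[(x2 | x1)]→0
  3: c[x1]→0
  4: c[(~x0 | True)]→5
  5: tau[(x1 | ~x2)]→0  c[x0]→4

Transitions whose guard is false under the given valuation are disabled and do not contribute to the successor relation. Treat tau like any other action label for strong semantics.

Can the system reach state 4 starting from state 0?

Answer: UNREACHABLE

Trace:
Guard filter leaves 7 enabled edge(s).
L0 = {0}
L1 = {2}  cumulative {0,2}
Reach set: {0,2}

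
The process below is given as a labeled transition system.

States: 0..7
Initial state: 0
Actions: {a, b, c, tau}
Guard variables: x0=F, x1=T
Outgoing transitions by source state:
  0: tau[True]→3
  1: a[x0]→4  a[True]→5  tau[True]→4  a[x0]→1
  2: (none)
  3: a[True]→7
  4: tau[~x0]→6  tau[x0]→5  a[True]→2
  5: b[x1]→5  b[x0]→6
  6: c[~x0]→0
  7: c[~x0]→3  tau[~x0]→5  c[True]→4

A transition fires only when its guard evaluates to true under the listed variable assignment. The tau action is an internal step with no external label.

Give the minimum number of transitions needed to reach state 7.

Answer: 2

Analysis:
Layered search for 7:
  Layer 0: {0}
  Layer 1: {3}
  Layer 2: {7}
7 enters at depth 2; path tau·a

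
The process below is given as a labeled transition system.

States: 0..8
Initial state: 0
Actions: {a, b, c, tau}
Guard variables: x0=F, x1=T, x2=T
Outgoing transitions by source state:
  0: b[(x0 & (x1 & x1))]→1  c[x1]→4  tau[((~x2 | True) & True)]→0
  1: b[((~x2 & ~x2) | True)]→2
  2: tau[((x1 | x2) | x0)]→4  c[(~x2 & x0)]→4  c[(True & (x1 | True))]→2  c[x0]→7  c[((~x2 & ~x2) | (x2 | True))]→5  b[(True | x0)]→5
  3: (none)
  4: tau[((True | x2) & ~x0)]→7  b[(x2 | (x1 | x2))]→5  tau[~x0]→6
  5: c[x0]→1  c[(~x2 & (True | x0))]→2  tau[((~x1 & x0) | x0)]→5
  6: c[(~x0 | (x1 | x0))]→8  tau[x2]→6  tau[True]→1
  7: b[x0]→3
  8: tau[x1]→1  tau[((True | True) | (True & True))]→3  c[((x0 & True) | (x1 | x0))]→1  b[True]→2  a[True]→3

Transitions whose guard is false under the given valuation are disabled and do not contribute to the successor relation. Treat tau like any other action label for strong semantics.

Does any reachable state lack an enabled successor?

R = {0,1,2,3,4,5,6,7,8}
  0: c→4  tau→0  [2 out]
  1: b→2  [1 out]
  2: b→5  c→2  c→5  tau→4  [4 out]
  3: ∅  [no exit]
  4: b→5  tau→6  tau→7  [3 out]
  5: ∅  [no exit]
  6: c→8  tau→1  tau→6  [3 out]
  7: ∅  [no exit]
  8: a→3  b→2  c→1  tau→1  tau→3  [5 out]
Path to 3: c·tau·c·tau

Answer: DEADLOCK at state 3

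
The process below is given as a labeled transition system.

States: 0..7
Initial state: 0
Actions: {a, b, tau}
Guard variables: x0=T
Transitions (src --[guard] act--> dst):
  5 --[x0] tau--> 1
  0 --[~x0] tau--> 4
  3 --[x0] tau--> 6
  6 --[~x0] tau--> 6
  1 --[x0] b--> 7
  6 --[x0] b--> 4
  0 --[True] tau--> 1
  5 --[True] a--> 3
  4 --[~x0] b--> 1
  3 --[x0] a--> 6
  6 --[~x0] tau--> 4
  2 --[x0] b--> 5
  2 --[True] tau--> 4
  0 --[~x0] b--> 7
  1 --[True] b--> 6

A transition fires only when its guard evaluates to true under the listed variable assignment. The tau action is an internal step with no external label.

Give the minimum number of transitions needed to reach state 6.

Answer: 2

Analysis:
Layered search for 6:
  depth 0: {0}
  depth 1: {1}
  depth 2: {6,7}
first hit 6 at d=2 via tau·b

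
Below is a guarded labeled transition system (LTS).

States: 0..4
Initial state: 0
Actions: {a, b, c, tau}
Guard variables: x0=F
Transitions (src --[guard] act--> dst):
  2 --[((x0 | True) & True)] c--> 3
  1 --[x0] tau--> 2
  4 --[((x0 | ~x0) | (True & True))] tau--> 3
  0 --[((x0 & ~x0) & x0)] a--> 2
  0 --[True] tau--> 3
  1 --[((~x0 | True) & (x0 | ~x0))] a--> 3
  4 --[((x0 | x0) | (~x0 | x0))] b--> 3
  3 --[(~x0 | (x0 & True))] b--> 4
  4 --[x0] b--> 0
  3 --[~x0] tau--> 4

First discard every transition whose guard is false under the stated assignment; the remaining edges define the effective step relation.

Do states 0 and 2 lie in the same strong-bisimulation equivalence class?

Answer: NOT BISIMILAR

Analysis:
Bisimulation quotient by refinement:
  round 0: {{0,1,2,3,4}}
  round 1: {{0},{1},{2},{3,4}}
4 equivalence class(es) (converged in 2)
[0]={0}  [2]={2}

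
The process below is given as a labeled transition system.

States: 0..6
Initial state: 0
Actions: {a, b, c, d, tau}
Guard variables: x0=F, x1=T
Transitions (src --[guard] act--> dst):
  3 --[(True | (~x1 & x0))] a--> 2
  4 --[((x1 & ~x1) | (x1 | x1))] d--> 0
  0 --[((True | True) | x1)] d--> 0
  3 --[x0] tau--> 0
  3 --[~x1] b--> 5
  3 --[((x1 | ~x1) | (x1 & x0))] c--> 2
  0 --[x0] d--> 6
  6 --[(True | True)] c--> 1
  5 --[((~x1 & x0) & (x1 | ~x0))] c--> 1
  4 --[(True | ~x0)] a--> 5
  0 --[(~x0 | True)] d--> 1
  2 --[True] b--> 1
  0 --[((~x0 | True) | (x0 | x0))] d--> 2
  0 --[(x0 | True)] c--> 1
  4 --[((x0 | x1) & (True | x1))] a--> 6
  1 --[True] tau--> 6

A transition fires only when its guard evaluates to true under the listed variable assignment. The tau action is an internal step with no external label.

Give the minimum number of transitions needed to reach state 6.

BFS to 6:
  depth 0: {0}
  depth 1: {1,2}
  depth 2: {6}
6 enters at depth 2; path c·tau

Answer: 2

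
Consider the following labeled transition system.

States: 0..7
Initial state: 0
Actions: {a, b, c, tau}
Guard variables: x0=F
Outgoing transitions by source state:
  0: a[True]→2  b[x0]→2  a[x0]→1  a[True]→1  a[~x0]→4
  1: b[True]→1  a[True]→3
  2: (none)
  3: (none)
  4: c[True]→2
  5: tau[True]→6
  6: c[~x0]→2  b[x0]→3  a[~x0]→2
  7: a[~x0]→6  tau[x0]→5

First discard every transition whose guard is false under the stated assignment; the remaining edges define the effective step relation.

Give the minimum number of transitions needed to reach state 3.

Answer: 2

Working:
Layered search for 3:
  L0 = {0}
  L1 = {1,2,4}
  L2 = {3}
depth(3)=2, e.g. a·a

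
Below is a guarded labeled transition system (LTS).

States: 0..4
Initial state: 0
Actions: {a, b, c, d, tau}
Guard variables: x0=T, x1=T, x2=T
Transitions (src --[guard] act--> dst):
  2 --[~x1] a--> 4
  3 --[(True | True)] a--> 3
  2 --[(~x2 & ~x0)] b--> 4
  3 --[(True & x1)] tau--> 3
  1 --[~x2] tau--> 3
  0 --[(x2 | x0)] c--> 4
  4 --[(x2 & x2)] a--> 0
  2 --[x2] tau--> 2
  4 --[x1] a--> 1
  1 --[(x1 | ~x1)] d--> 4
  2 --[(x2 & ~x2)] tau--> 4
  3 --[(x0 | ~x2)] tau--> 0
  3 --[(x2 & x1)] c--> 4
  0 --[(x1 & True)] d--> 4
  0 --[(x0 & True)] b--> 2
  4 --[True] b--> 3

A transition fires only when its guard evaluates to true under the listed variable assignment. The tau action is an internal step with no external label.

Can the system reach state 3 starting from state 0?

Answer: REACHABLE

Analysis:
After dropping false guards: 12 live edges.
L0 = {0}
L1 = {2,4}  total {0,2,4}
L2 = {1,3}  total {0,1,2,3,4}
R = {0,1,2,3,4}
trace reaching 3: c·b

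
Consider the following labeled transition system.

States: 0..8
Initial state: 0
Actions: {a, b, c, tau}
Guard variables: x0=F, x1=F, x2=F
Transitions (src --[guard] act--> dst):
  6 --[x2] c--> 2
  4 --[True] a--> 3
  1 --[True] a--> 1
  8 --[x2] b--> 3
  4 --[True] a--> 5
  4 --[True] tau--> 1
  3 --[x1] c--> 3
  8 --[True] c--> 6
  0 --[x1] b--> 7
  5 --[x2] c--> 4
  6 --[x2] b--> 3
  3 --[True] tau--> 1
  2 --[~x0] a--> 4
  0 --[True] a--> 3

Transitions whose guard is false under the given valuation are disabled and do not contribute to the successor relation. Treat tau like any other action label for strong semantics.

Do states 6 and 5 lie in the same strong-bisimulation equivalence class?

Compute ~ classes (split until stable):
  P[0] = {{0,1,2,3,4,5,6,7,8}}
  P[1] = {{0,1,2},{3},{4},{5,6,7},{8}}
  P[2] = {{0},{1},{2},{3},{4},{5,6,7},{8}}
Fixed point at round 3; 7 class(es).
6∈{5,6,7}, 5∈{5,6,7}

Answer: BISIMILAR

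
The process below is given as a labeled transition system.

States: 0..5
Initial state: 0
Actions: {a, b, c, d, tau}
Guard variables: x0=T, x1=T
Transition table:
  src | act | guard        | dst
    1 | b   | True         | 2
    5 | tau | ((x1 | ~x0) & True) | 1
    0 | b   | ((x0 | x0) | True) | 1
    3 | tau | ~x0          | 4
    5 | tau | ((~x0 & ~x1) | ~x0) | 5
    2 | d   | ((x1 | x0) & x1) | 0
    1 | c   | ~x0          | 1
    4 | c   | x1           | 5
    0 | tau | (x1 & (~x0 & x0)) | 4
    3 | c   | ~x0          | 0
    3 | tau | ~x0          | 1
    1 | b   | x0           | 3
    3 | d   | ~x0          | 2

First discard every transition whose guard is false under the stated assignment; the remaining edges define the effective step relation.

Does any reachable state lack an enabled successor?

Reach set: {0,1,2,3}
  0: b→1  [deg 1]
  1: b→2  b→3  [deg 2]
  2: d→0  [deg 1]
  3: ∅  [STUCK]
trace reaching 3: b·b

Answer: DEADLOCK at state 3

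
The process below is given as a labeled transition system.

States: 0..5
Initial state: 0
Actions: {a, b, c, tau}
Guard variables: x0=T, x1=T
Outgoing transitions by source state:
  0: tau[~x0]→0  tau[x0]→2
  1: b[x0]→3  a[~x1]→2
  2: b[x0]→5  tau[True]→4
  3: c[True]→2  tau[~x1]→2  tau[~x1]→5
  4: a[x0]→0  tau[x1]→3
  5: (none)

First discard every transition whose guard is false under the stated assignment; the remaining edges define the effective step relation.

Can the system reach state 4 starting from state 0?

Answer: REACHABLE

Working:
After dropping false guards: 7 live edges.
depth 0: {0}
depth 1: {2}  total {0,2}
depth 2: {4,5}  total {0,2,4,5}
depth 3: {3}  total {0,2,3,4,5}
R = {0,2,3,4,5}
witness 4: tau·tau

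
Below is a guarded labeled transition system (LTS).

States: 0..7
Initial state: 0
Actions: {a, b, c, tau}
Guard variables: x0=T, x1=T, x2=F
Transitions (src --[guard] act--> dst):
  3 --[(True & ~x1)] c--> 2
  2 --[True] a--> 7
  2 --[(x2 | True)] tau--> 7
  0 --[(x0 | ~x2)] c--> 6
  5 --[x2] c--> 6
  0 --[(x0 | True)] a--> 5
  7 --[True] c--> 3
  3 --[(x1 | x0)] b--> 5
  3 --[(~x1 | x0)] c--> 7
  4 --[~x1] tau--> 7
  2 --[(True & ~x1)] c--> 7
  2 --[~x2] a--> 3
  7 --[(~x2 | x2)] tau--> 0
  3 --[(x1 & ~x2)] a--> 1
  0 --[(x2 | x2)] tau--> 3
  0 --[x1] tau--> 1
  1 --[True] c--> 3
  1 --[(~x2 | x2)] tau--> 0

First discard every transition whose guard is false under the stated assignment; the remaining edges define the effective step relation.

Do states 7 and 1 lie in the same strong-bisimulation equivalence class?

Answer: BISIMILAR

Trace:
Bisimulation quotient by refinement:
  P[0] = {{0,1,2,3,4,5,6,7}}
  P[1] = {{0},{1,7},{2},{3},{4,5,6}}
stable after 2 split(s): 5 block(s)
[7]={1,7}  [1]={1,7}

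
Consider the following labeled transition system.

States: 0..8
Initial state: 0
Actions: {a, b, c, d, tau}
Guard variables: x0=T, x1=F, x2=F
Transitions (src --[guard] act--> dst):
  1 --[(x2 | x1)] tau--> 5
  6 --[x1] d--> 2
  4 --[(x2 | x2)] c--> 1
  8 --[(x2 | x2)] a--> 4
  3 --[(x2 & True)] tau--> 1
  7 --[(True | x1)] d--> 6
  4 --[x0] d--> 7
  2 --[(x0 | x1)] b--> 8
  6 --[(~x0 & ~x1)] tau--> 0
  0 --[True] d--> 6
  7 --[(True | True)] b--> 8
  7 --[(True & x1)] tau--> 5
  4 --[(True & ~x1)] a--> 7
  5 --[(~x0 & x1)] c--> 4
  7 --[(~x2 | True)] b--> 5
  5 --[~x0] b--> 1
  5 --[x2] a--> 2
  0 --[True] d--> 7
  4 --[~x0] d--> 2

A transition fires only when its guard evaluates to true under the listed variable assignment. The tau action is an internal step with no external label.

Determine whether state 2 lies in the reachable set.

Guard filter leaves 8 enabled edge(s).
L0 = {0}
L1 = {6,7}  cumulative {0,6,7}
L2 = {5,8}  cumulative {0,5,6,7,8}
Reachable = {0,5,6,7,8}

Answer: UNREACHABLE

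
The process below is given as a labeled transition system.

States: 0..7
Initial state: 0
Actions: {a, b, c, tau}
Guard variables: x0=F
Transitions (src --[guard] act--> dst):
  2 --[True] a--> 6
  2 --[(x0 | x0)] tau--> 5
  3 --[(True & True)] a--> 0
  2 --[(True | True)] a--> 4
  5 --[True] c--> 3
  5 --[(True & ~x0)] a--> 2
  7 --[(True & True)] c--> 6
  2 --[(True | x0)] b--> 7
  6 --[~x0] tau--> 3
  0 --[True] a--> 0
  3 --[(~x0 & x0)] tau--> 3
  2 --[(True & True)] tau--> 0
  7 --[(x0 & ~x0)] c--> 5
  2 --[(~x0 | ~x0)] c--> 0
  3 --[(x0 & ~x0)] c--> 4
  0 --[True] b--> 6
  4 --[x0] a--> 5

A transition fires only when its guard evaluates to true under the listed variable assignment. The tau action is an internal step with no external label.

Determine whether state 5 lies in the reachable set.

Answer: UNREACHABLE

Working:
12 transition(s) survive guard evaluation.
depth 0: {0}
depth 1: {6}  now seen {0,6}
depth 2: {3}  now seen {0,3,6}
Reach set: {0,3,6}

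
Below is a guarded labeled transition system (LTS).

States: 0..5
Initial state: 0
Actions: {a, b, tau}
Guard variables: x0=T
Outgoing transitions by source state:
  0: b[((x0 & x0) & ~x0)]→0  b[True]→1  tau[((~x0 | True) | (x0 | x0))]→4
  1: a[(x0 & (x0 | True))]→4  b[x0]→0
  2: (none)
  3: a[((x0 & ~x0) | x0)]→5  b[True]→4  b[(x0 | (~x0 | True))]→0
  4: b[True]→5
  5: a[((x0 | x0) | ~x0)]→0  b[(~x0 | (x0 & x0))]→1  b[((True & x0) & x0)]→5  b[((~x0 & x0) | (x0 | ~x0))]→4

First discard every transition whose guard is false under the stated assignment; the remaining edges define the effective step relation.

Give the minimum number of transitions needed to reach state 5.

Layered search for 5:
  depth 0: {0}
  depth 1: {1,4}
  depth 2: {5}
first hit 5 at d=2 via tau·b

Answer: 2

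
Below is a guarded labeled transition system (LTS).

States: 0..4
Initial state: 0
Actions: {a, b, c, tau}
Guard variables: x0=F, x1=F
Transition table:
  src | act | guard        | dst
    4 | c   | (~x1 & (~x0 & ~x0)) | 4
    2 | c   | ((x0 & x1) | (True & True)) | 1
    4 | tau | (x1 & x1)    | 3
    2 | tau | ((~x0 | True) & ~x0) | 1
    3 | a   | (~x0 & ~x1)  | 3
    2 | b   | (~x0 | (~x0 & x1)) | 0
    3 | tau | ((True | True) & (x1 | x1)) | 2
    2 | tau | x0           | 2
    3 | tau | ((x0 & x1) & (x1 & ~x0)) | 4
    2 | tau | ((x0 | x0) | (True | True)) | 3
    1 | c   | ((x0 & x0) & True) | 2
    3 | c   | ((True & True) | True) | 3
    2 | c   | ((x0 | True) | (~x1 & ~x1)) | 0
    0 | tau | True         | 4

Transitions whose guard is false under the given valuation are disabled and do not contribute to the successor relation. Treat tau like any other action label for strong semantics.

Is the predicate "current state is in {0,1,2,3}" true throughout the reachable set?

Safe = {0,1,2,3}
Reachable = {0,4}
  0: ok
  4: ✗ unsafe
counterexample path to 4: tau

Answer: INVARIANT VIOLATED at state 4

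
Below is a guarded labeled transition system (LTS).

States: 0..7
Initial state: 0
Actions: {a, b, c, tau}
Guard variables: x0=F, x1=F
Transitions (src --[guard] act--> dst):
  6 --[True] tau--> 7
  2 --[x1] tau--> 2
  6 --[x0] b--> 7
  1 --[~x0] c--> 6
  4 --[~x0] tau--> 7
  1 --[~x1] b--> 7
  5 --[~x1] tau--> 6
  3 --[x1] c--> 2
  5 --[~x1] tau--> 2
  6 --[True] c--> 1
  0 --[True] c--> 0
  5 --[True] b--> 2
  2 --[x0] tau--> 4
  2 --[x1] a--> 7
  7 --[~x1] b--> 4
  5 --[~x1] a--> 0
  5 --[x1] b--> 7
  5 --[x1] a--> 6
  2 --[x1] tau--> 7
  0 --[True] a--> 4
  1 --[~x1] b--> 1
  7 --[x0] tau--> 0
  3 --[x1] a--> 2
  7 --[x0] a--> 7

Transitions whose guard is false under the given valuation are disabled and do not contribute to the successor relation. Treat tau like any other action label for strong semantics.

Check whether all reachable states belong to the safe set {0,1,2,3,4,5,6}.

Answer: INVARIANT VIOLATED at state 7

Trace:
Allowed set {0,1,2,3,4,5,6}
R = {0,4,7}
  0: ok
  4: ok
  7: VIOLATES
reach 7 via a·tau — violates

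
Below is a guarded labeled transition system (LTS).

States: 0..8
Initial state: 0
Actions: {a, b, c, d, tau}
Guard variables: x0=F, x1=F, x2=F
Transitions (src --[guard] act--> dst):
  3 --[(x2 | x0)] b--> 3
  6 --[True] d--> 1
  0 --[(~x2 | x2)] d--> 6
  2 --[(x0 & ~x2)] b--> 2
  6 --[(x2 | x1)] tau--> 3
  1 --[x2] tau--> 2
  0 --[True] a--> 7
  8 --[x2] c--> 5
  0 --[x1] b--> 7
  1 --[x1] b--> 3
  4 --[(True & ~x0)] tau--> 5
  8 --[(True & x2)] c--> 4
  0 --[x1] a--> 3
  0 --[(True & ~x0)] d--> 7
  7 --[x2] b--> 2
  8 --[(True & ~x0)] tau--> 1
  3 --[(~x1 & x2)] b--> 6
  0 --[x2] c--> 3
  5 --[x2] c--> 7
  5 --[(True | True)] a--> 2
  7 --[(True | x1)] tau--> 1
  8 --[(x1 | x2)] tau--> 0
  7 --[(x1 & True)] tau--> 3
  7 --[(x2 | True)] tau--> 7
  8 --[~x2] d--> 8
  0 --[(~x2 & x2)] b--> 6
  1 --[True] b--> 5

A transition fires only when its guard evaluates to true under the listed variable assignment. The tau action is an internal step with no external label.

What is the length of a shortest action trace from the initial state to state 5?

BFS to 5:
  depth 0: {0}
  depth 1: {6,7}
  depth 2: {1}
  depth 3: {5}
first hit 5 at d=3 via a·tau·b

Answer: 3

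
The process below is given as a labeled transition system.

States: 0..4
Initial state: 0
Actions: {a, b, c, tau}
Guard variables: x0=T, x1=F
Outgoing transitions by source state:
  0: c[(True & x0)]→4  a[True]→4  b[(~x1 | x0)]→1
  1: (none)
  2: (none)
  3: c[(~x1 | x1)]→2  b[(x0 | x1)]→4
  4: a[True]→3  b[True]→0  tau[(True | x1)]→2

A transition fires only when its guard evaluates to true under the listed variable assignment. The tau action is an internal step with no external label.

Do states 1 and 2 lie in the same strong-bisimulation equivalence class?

Answer: BISIMILAR

Trace:
Bisimulation quotient by refinement:
  round 0: {{0,1,2,3,4}}
  round 1: {{0},{1,2},{3},{4}}
4 equivalence class(es) (converged in 2)
[1]={1,2}  [2]={1,2}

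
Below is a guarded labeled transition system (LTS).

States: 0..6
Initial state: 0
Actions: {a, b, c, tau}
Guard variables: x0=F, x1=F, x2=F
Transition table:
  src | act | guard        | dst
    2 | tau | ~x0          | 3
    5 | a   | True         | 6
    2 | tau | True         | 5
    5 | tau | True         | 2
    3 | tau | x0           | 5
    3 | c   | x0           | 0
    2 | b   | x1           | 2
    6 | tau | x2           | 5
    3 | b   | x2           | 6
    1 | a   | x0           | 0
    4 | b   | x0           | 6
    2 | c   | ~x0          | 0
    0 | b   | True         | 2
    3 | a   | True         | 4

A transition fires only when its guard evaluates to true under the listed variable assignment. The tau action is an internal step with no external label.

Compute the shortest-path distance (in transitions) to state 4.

Breadth-first toward 4:
  depth 0: {0}
  depth 1: {2}
  depth 2: {3,5}
  depth 3: {4,6}
first hit 4 at d=3 via b·tau·a

Answer: 3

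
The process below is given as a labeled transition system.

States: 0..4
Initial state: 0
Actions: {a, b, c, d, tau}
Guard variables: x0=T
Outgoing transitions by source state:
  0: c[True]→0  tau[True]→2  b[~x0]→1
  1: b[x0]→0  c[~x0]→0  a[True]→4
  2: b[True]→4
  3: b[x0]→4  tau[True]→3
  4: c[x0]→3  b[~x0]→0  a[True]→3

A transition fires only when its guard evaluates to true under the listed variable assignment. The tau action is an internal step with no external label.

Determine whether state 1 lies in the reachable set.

Answer: UNREACHABLE

Trace:
9 transition(s) survive guard evaluation.
Layer 0: {0}
Layer 1: {2}  total {0,2}
Layer 2: {4}  total {0,2,4}
Layer 3: {3}  total {0,2,3,4}
Reach set: {0,2,3,4}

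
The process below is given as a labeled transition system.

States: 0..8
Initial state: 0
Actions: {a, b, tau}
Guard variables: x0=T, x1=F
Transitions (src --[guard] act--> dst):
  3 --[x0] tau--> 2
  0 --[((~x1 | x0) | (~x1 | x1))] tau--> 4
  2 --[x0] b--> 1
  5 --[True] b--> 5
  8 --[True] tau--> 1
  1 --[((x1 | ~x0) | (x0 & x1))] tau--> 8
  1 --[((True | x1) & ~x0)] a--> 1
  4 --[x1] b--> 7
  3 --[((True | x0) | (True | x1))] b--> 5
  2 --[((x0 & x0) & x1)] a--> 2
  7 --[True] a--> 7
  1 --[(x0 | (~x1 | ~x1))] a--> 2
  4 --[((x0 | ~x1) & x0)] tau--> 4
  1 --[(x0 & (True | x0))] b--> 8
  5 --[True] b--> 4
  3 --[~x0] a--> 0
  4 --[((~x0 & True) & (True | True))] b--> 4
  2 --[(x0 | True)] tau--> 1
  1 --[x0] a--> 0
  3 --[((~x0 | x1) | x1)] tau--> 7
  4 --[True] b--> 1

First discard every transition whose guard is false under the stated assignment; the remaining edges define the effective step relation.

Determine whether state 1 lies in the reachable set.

Answer: REACHABLE

Analysis:
Guard filter leaves 14 enabled edge(s).
L0 = {0}
L1 = {4}  total {0,4}
L2 = {1}  total {0,1,4}
L3 = {2,8}  total {0,1,2,4,8}
Reachable = {0,1,2,4,8}
Path to 1: tau·b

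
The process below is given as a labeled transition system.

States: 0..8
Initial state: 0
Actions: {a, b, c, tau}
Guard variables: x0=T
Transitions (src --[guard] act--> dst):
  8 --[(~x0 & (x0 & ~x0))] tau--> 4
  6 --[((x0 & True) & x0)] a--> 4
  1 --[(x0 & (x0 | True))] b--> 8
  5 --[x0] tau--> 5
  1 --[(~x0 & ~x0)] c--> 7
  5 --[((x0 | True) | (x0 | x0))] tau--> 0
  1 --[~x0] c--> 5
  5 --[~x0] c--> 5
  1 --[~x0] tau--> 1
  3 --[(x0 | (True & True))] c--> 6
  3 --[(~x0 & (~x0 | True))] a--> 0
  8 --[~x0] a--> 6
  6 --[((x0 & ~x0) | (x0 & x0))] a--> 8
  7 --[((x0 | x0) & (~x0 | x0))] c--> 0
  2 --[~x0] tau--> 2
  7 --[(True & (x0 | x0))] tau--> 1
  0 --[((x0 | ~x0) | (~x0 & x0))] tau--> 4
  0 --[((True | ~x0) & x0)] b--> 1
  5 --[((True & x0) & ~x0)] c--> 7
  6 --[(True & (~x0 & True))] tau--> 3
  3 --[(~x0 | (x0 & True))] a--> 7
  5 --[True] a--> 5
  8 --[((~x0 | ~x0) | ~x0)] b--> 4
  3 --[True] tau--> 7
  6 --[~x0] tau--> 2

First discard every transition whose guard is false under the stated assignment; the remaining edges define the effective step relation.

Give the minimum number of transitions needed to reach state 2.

Answer: UNREACHABLE

Working:
BFS to 2:
  depth 0: {0}
  depth 1: {1,4}
  depth 2: {8}
2 never appears.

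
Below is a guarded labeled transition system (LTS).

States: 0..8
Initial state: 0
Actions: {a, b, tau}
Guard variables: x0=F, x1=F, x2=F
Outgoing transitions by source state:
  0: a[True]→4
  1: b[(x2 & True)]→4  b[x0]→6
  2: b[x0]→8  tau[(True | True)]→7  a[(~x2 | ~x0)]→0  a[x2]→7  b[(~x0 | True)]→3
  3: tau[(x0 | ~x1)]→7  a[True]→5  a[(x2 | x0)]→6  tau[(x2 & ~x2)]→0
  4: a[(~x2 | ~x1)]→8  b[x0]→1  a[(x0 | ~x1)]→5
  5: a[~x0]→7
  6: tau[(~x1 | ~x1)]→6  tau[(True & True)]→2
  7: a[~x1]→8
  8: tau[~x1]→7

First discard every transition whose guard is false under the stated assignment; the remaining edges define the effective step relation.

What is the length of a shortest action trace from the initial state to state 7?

Breadth-first toward 7:
  depth 0: {0}
  depth 1: {4}
  depth 2: {5,8}
  depth 3: {7}
first hit 7 at d=3 via a·a·a

Answer: 3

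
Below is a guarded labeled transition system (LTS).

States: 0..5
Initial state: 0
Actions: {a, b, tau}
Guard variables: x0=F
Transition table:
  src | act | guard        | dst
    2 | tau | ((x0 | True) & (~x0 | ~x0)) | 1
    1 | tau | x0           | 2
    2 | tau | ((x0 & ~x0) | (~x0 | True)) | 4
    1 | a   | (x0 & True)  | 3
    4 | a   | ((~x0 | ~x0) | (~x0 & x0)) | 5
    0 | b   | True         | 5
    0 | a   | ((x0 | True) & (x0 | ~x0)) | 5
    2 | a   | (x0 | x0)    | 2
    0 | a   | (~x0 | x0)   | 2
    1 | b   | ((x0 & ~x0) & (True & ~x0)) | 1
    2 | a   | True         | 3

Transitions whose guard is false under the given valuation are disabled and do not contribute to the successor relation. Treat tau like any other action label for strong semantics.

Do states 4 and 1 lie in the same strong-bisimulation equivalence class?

Bisimulation quotient by refinement:
  π0 = {{0,1,2,3,4,5}}
  π1 = {{0},{1,3,5},{2},{4}}
Fixed point at round 2; 4 class(es).
[4]={4}  [1]={1,3,5}

Answer: NOT BISIMILAR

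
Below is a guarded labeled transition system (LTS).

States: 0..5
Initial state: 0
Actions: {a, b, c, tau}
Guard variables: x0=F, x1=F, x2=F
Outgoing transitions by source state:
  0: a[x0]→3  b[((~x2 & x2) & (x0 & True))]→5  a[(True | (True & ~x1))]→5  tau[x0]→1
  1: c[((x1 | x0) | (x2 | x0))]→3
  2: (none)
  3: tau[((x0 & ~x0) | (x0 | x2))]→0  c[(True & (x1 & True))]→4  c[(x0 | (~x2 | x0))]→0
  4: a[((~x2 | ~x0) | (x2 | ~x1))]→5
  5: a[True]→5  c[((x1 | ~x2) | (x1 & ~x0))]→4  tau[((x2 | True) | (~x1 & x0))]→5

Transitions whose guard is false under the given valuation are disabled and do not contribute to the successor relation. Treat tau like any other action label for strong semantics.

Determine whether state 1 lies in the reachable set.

After dropping false guards: 6 live edges.
depth 0: {0}
depth 1: {5}  total {0,5}
depth 2: {4}  total {0,4,5}
Reach set: {0,4,5}

Answer: UNREACHABLE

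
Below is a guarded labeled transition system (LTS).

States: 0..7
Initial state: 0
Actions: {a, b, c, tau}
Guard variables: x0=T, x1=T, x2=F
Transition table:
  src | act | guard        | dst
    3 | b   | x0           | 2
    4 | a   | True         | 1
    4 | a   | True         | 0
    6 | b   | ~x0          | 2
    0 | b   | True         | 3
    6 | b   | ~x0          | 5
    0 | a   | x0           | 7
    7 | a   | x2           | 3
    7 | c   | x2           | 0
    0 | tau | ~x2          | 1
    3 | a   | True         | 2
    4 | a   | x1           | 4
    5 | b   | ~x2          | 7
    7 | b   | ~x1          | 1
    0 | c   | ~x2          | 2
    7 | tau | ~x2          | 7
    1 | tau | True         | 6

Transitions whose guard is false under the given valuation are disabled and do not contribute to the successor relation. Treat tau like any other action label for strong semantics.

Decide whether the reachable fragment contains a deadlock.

Reachable = {0,1,2,3,6,7}
  0: a→7  b→3  c→2  tau→1  [deg 4]
  1: tau→6  [deg 1]
  2: ∅  [deadlock]
  3: a→2  b→2  [deg 2]
  6: ∅  [deadlock]
  7: tau→7  [deg 1]
Path to 2: c

Answer: DEADLOCK at state 2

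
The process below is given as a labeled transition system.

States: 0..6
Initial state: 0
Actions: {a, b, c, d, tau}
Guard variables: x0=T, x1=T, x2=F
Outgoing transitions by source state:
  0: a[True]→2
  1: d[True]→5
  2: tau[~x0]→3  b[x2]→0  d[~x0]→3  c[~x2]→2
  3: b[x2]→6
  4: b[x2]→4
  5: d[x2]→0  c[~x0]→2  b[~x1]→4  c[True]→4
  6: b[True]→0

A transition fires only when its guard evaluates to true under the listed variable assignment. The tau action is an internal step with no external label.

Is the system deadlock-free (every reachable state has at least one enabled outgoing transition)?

Answer: DEADLOCK-FREE

Working:
R = {0,2}
  0: a→2  [1 exit(s)]
  2: c→2  [1 exit(s)]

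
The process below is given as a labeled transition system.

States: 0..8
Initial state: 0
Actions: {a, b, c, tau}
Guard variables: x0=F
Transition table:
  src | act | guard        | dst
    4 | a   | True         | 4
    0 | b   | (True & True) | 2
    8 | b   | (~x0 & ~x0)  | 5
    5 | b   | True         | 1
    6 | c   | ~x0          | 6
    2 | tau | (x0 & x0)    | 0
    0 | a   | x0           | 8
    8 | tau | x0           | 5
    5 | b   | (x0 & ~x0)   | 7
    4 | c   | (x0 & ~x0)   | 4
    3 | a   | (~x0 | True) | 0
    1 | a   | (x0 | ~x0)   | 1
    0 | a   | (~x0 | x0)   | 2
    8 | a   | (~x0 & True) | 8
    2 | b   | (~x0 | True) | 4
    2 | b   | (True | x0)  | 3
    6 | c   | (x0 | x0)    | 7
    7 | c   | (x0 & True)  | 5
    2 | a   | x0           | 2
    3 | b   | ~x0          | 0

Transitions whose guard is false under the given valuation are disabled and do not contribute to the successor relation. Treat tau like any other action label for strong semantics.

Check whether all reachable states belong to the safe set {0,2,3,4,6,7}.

Safe = {0,2,3,4,6,7}
R = {0,2,3,4}
  0: safe
  2: safe
  3: safe
  4: safe

Answer: INVARIANT HOLDS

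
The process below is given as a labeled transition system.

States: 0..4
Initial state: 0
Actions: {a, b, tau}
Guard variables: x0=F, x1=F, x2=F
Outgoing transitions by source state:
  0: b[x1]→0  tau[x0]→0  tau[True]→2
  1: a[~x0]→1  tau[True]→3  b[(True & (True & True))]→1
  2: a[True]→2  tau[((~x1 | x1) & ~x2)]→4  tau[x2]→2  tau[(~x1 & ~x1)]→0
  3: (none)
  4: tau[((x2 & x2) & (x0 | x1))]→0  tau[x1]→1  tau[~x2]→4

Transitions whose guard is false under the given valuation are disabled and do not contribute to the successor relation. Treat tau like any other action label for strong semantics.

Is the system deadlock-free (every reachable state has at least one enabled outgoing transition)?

Answer: DEADLOCK-FREE

Trace:
R = {0,2,4}
  0: tau→2  [deg 1]
  2: a→2  tau→0  tau→4  [deg 3]
  4: tau→4  [deg 1]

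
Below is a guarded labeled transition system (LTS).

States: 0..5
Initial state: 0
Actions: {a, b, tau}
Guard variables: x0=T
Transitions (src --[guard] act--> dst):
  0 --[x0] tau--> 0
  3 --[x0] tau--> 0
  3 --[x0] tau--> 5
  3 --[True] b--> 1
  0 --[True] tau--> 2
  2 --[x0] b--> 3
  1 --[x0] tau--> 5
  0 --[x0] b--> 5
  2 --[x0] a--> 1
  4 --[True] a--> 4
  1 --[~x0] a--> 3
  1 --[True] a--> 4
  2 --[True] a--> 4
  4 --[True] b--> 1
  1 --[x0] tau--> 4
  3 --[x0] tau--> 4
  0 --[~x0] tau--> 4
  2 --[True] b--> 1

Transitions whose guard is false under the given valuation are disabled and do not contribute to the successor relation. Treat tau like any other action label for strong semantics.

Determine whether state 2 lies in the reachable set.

16 transition(s) survive guard evaluation.
L0 = {0}
L1 = {2,5}  now seen {0,2,5}
L2 = {1,3,4}  now seen {0,1,2,3,4,5}
R = {0,1,2,3,4,5}
trace reaching 2: tau

Answer: REACHABLE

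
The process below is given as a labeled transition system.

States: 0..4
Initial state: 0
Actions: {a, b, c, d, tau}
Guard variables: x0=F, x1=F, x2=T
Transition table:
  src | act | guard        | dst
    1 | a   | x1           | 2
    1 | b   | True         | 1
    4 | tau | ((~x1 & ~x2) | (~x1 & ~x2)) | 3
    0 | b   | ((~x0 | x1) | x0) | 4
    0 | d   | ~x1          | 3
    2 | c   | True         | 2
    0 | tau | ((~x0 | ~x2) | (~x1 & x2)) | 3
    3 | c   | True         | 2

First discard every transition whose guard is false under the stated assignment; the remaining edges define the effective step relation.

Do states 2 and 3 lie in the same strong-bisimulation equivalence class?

Answer: BISIMILAR

Analysis:
Compute ~ classes (split until stable):
  π0 = {{0,1,2,3,4}}
  π1 = {{0},{1},{2,3},{4}}
Fixed point at round 2; 4 class(es).
class of 2: {2,3}; class of 3: {2,3}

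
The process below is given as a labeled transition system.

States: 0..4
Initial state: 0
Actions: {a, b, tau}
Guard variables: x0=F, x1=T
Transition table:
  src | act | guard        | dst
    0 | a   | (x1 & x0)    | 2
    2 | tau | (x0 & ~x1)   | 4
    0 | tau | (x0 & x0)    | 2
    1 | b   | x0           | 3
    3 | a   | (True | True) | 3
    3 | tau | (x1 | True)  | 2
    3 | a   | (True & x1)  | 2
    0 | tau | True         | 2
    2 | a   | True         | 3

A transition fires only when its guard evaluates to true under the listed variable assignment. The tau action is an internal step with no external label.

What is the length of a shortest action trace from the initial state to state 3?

Layered search for 3:
  Layer 0: {0}
  Layer 1: {2}
  Layer 2: {3}
3 enters at depth 2; path tau·a

Answer: 2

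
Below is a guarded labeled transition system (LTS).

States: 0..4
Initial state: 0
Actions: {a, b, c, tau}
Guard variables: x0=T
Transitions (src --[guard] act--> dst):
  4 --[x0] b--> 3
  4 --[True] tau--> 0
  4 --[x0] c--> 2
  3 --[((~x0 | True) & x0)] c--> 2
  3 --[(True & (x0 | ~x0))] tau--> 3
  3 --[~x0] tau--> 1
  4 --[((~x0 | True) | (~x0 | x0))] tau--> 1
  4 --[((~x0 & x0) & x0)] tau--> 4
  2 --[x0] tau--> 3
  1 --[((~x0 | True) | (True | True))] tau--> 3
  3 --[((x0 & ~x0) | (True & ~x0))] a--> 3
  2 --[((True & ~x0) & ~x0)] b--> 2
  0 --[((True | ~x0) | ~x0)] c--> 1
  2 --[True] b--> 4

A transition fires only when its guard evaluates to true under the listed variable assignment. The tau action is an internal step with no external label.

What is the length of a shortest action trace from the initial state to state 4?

Answer: 4

Trace:
Layered search for 4:
  L0 = {0}
  L1 = {1}
  L2 = {3}
  L3 = {2}
  L4 = {4}
first hit 4 at d=4 via c·tau·c·b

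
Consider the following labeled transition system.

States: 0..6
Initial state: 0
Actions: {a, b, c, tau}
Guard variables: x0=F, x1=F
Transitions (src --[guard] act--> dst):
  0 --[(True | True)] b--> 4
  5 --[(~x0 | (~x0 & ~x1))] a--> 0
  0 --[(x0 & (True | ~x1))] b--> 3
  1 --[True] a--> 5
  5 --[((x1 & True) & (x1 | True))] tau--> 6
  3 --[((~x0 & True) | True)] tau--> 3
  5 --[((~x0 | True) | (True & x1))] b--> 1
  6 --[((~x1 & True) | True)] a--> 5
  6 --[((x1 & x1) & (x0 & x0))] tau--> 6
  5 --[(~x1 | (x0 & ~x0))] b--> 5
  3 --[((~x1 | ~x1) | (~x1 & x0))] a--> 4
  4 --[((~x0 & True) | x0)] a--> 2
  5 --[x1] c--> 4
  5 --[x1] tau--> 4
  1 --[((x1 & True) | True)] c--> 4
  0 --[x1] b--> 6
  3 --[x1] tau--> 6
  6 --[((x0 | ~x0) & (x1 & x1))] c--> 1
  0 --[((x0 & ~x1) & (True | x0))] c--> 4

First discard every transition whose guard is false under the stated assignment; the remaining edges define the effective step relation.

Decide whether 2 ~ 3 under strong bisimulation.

Compute ~ classes (split until stable):
  π0 = {{0,1,2,3,4,5,6}}
  π1 = {{0},{1},{2},{3},{4,6},{5}}
  π2 = {{0},{1},{2},{3},{4},{5},{6}}
7 equivalence class(es) (converged in 3)
class of 2: {2}; class of 3: {3}

Answer: NOT BISIMILAR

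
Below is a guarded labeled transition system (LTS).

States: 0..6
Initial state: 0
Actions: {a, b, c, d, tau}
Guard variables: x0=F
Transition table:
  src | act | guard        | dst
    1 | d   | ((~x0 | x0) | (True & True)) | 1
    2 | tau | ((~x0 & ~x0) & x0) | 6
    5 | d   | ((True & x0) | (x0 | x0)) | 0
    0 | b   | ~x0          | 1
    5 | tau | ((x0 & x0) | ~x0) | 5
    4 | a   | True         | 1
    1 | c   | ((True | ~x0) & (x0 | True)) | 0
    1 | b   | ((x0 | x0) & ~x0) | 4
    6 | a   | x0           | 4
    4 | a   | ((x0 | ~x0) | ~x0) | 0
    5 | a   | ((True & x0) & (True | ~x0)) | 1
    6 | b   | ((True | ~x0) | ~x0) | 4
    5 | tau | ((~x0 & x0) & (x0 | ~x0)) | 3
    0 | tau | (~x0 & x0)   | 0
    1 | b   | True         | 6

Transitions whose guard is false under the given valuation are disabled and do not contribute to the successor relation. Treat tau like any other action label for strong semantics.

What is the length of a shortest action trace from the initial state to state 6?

Layered search for 6:
  L0 = {0}
  L1 = {1}
  L2 = {6}
depth(6)=2, e.g. b·b

Answer: 2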